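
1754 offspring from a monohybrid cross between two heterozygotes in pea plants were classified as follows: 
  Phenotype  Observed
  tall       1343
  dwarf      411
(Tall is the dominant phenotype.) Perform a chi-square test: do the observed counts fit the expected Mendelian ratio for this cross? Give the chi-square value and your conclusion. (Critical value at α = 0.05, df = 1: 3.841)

For a monohybrid cross between heterozygotes with complete dominance, the expected phenotypic ratio is 3:1.
The 3:1 ratio has 4 parts, so with N = 1754 the expected counts are:
  tall: 1754 × 3/4 = 1315.5
  dwarf: 1754 × 1/4 = 438.5
χ² = Σ (O − E)² / E
  tall: (1343 − 1315.5)² / 1315.5 = 0.5749
  dwarf: (411 − 438.5)² / 438.5 = 1.7246
χ² = 0.5749 + 1.7246 = 2.2995 ≈ 2.300
Degrees of freedom = 2 − 1 = 1; critical value at α = 0.05 is 3.841.
Since 2.300 < 3.841, we fail to reject the null hypothesis — the data are consistent with the 3:1 ratio.

2.300; consistent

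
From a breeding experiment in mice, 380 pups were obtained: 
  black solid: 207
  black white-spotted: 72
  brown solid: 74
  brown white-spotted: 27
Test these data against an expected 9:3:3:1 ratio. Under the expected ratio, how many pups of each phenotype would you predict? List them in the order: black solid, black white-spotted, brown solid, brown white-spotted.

Expected counts for N = 380 under a 9:3:3:1 ratio (total parts = 16):
  black solid: 380 × 9/16 = 213.75
  black white-spotted: 380 × 3/16 = 71.25
  brown solid: 380 × 3/16 = 71.25
  brown white-spotted: 380 × 1/16 = 23.75

213.75, 71.25, 71.25, 23.75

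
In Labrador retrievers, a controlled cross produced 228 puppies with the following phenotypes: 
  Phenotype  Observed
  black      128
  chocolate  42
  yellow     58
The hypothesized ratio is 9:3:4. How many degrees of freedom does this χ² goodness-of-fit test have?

A goodness-of-fit test with 3 phenotype classes has df = 3 − 1 = 2.

2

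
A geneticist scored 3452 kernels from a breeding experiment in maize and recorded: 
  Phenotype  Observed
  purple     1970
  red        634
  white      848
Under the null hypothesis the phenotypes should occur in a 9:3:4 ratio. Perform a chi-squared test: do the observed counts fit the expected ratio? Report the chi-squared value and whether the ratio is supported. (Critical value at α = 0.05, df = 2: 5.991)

0.943; consistent

Expected counts for N = 3452 under a 9:3:4 ratio (total parts = 16):
  purple: 3452 × 9/16 = 1941.75
  red: 3452 × 3/16 = 647.25
  white: 3452 × 4/16 = 863
χ² = Σ (O − E)² / E
  purple: (1970 − 1941.75)² / 1941.75 = 0.4110
  red: (634 − 647.25)² / 647.25 = 0.2712
  white: (848 − 863)² / 863 = 0.2607
χ² = 0.4110 + 0.2712 + 0.2607 = 0.9429 ≈ 0.943
Degrees of freedom = 3 − 1 = 2; critical value at α = 0.05 is 5.991.
Since 0.943 < 5.991, we fail to reject the null hypothesis — the data are consistent with the 9:3:4 ratio.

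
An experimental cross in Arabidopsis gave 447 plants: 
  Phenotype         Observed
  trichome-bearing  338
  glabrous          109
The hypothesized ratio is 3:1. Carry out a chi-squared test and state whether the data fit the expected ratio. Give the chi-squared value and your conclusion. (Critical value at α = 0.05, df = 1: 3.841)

Total ratio parts = 4. Expected numbers out of 447:
  trichome-bearing: 447 × 3/4 = 335.25
  glabrous: 447 × 1/4 = 111.75
χ² = Σ (O − E)² / E
  trichome-bearing: (338 − 335.25)² / 335.25 = 0.0226
  glabrous: (109 − 111.75)² / 111.75 = 0.0677
χ² = 0.0226 + 0.0677 = 0.0903 ≈ 0.090
Degrees of freedom = 2 − 1 = 1; critical value at α = 0.05 is 3.841.
Since 0.090 < 3.841, we fail to reject the null hypothesis — the data are consistent with the 3:1 ratio.

0.090; consistent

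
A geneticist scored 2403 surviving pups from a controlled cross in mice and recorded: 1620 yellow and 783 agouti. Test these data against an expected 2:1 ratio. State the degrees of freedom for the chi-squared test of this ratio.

A goodness-of-fit test with 2 phenotype classes has df = 2 − 1 = 1.

1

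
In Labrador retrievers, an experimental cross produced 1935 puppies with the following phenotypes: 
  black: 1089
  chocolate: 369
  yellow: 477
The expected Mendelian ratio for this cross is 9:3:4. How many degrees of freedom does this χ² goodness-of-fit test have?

2

A goodness-of-fit test with 3 phenotype classes has df = 3 − 1 = 2.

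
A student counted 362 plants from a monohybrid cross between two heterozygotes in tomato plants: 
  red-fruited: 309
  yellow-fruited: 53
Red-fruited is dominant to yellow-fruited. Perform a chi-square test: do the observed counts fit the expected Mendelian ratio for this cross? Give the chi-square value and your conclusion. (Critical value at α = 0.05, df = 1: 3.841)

For a monohybrid cross between heterozygotes with complete dominance, the expected phenotypic ratio is 3:1.
Expected counts for N = 362 under a 3:1 ratio (total parts = 4):
  red-fruited: 362 × 3/4 = 271.5
  yellow-fruited: 362 × 1/4 = 90.5
χ² = Σ (O − E)² / E
  red-fruited: (309 − 271.5)² / 271.5 = 5.1796
  yellow-fruited: (53 − 90.5)² / 90.5 = 15.5387
χ² = 5.1796 + 15.5387 = 20.7183 ≈ 20.718
Degrees of freedom = 2 − 1 = 1; critical value at α = 0.05 is 3.841.
Since 20.718 > 3.841, we reject the null hypothesis — the data do not fit the 3:1 ratio.

20.718; not consistent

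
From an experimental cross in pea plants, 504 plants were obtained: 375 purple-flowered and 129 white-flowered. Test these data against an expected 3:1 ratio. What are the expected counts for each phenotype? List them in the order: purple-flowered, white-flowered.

378, 126

Expected counts for N = 504 under a 3:1 ratio (total parts = 4):
  purple-flowered: 504 × 3/4 = 378
  white-flowered: 504 × 1/4 = 126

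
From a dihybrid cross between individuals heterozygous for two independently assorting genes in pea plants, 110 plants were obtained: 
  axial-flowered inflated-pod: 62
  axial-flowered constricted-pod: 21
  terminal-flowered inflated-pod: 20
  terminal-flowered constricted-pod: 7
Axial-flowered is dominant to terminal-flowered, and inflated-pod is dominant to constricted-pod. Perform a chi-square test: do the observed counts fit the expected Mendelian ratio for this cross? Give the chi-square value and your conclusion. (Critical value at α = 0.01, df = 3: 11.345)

A dihybrid F₂ with independent assortment and complete dominance at both loci gives a 9:3:3:1 phenotypic ratio.
Total ratio parts = 16. Expected numbers out of 110:
  axial-flowered inflated-pod: 110 × 9/16 = 61.875
  axial-flowered constricted-pod: 110 × 3/16 = 20.625
  terminal-flowered inflated-pod: 110 × 3/16 = 20.625
  terminal-flowered constricted-pod: 110 × 1/16 = 6.875
χ² = Σ (O − E)² / E
  axial-flowered inflated-pod: (62 − 61.875)² / 61.875 = 0.0003
  axial-flowered constricted-pod: (21 − 20.625)² / 20.625 = 0.0068
  terminal-flowered inflated-pod: (20 − 20.625)² / 20.625 = 0.0189
  terminal-flowered constricted-pod: (7 − 6.875)² / 6.875 = 0.0023
χ² = 0.0003 + 0.0068 + 0.0189 + 0.0023 = 0.0283 ≈ 0.028
Degrees of freedom = 4 − 1 = 3; critical value at α = 0.01 is 11.345.
Since 0.028 < 11.345, we fail to reject the null hypothesis — the data are consistent with the 9:3:3:1 ratio.

0.028; consistent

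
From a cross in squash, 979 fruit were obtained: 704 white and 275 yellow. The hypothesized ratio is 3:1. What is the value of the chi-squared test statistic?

Under the 3:1 hypothesis (Σ ratio = 4, N = 979):
  white: 979 × 3/4 = 734.25
  yellow: 979 × 1/4 = 244.75
χ² = Σ (O − E)² / E
  white: (704 − 734.25)² / 734.25 = 1.2463
  yellow: (275 − 244.75)² / 244.75 = 3.7388
χ² = 1.2463 + 3.7388 = 4.9851 ≈ 4.985

4.985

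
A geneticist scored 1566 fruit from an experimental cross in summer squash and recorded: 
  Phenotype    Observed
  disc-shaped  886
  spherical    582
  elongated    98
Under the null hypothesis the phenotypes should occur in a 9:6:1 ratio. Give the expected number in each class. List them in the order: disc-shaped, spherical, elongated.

Expected counts for N = 1566 under a 9:6:1 ratio (total parts = 16):
  disc-shaped: 1566 × 9/16 = 880.875
  spherical: 1566 × 6/16 = 587.25
  elongated: 1566 × 1/16 = 97.875

880.875, 587.25, 97.875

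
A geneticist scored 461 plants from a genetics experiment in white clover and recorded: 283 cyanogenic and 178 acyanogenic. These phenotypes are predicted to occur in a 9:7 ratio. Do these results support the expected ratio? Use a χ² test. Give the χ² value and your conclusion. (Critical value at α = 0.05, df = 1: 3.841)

The 9:7 ratio has 16 parts, so with N = 461 the expected counts are:
  cyanogenic: 461 × 9/16 = 259.3125
  acyanogenic: 461 × 7/16 = 201.6875
χ² = Σ (O − E)² / E
  cyanogenic: (283 − 259.3125)² / 259.3125 = 2.1638
  acyanogenic: (178 − 201.6875)² / 201.6875 = 2.7820
χ² = 2.1638 + 2.7820 = 4.9458 ≈ 4.946
Degrees of freedom = 2 − 1 = 1; critical value at α = 0.05 is 3.841.
Since 4.946 > 3.841, we reject the null hypothesis — the data do not fit the 9:7 ratio.

4.946; not consistent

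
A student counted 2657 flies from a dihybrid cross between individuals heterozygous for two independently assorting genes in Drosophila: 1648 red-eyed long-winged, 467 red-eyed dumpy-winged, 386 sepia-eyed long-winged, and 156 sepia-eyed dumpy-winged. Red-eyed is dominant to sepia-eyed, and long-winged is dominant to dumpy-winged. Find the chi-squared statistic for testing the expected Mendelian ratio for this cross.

43.578

A dihybrid F₂ with independent assortment and complete dominance at both loci gives a 9:3:3:1 phenotypic ratio.
Expected counts for N = 2657 under a 9:3:3:1 ratio (total parts = 16):
  red-eyed long-winged: 2657 × 9/16 = 1494.5625
  red-eyed dumpy-winged: 2657 × 3/16 = 498.1875
  sepia-eyed long-winged: 2657 × 3/16 = 498.1875
  sepia-eyed dumpy-winged: 2657 × 1/16 = 166.0625
χ² = Σ (O − E)² / E
  red-eyed long-winged: (1648 − 1494.5625)² / 1494.5625 = 15.7525
  red-eyed dumpy-winged: (467 − 498.1875)² / 498.1875 = 1.9524
  sepia-eyed long-winged: (386 − 498.1875)² / 498.1875 = 25.2637
  sepia-eyed dumpy-winged: (156 − 166.0625)² / 166.0625 = 0.6097
χ² = 15.7525 + 1.9524 + 25.2637 + 0.6097 = 43.5783 ≈ 43.578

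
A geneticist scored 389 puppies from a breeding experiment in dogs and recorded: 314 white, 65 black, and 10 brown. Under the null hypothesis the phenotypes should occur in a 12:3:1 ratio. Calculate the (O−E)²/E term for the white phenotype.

The 12:3:1 ratio has 16 parts, so with N = 389 the expected counts are:
  white: 389 × 12/16 = 291.75
  black: 389 × 3/16 = 72.9375
  brown: 389 × 1/16 = 24.3125
Contribution of white: (314 − 291.75)² / 291.75 = 1.6969

1.697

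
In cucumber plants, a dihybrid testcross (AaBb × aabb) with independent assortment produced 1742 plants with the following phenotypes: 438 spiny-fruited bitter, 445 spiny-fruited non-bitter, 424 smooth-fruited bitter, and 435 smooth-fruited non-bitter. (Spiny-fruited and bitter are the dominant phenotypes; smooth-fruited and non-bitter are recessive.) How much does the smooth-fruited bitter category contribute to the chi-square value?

0.304

A dihybrid testcross with independent assortment gives a 1:1:1:1 ratio.
Expected counts for N = 1742 under a 1:1:1:1 ratio (total parts = 4):
  spiny-fruited bitter: 1742 × 1/4 = 435.5
  spiny-fruited non-bitter: 1742 × 1/4 = 435.5
  smooth-fruited bitter: 1742 × 1/4 = 435.5
  smooth-fruited non-bitter: 1742 × 1/4 = 435.5
Contribution of smooth-fruited bitter: (424 − 435.5)² / 435.5 = 0.3037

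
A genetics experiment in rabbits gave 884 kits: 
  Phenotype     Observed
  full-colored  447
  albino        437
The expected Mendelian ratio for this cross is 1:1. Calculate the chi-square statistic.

0.113

The 1:1 ratio has 2 parts, so with N = 884 the expected counts are:
  full-colored: 884 × 1/2 = 442
  albino: 884 × 1/2 = 442
χ² = Σ (O − E)² / E
  full-colored: (447 − 442)² / 442 = 0.0566
  albino: (437 − 442)² / 442 = 0.0566
χ² = 0.0566 + 0.0566 = 0.1132 ≈ 0.113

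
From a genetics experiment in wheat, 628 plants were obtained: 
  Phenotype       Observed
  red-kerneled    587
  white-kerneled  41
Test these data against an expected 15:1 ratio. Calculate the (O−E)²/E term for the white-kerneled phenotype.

Under the 15:1 hypothesis (Σ ratio = 16, N = 628):
  red-kerneled: 628 × 15/16 = 588.75
  white-kerneled: 628 × 1/16 = 39.25
Contribution of white-kerneled: (41 − 39.25)² / 39.25 = 0.0780

0.078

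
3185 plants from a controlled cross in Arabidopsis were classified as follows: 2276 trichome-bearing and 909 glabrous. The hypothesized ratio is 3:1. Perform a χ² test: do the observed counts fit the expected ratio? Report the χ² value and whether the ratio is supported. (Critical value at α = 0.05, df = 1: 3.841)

The 3:1 ratio has 4 parts, so with N = 3185 the expected counts are:
  trichome-bearing: 3185 × 3/4 = 2388.75
  glabrous: 3185 × 1/4 = 796.25
χ² = Σ (O − E)² / E
  trichome-bearing: (2276 − 2388.75)² / 2388.75 = 5.3218
  glabrous: (909 − 796.25)² / 796.25 = 15.9655
χ² = 5.3218 + 15.9655 = 21.2873 ≈ 21.287
Degrees of freedom = 2 − 1 = 1; critical value at α = 0.05 is 3.841.
Since 21.287 > 3.841, we reject the null hypothesis — the data do not fit the 3:1 ratio.

21.287; not consistent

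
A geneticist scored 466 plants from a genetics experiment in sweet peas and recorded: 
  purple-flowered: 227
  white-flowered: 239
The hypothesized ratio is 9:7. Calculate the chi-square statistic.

Total ratio parts = 16. Expected numbers out of 466:
  purple-flowered: 466 × 9/16 = 262.125
  white-flowered: 466 × 7/16 = 203.875
χ² = Σ (O − E)² / E
  purple-flowered: (227 − 262.125)² / 262.125 = 4.7068
  white-flowered: (239 − 203.875)² / 203.875 = 6.0516
χ² = 4.7068 + 6.0516 = 10.7584 ≈ 10.758

10.758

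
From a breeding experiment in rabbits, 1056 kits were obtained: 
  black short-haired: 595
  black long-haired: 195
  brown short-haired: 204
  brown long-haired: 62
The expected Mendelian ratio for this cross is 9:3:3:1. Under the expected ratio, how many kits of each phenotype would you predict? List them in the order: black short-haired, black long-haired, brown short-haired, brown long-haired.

594, 198, 198, 66

Expected counts for N = 1056 under a 9:3:3:1 ratio (total parts = 16):
  black short-haired: 1056 × 9/16 = 594
  black long-haired: 1056 × 3/16 = 198
  brown short-haired: 1056 × 3/16 = 198
  brown long-haired: 1056 × 1/16 = 66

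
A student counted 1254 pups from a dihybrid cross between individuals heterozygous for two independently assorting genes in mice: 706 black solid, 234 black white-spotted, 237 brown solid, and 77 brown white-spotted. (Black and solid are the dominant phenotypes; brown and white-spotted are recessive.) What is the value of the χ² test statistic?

0.045

A dihybrid F₂ with independent assortment and complete dominance at both loci gives a 9:3:3:1 phenotypic ratio.
Under the 9:3:3:1 hypothesis (Σ ratio = 16, N = 1254):
  black solid: 1254 × 9/16 = 705.375
  black white-spotted: 1254 × 3/16 = 235.125
  brown solid: 1254 × 3/16 = 235.125
  brown white-spotted: 1254 × 1/16 = 78.375
χ² = Σ (O − E)² / E
  black solid: (706 − 705.375)² / 705.375 = 0.0006
  black white-spotted: (234 − 235.125)² / 235.125 = 0.0054
  brown solid: (237 − 235.125)² / 235.125 = 0.0150
  brown white-spotted: (77 − 78.375)² / 78.375 = 0.0241
χ² = 0.0006 + 0.0054 + 0.0150 + 0.0241 = 0.0451 ≈ 0.045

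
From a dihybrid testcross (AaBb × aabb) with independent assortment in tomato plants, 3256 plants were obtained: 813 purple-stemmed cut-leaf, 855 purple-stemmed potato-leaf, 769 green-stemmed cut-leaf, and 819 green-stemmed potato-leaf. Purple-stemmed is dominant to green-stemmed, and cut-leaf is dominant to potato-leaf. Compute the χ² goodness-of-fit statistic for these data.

4.585

A dihybrid testcross with independent assortment gives a 1:1:1:1 ratio.
Expected counts for N = 3256 under a 1:1:1:1 ratio (total parts = 4):
  purple-stemmed cut-leaf: 3256 × 1/4 = 814
  purple-stemmed potato-leaf: 3256 × 1/4 = 814
  green-stemmed cut-leaf: 3256 × 1/4 = 814
  green-stemmed potato-leaf: 3256 × 1/4 = 814
χ² = Σ (O − E)² / E
  purple-stemmed cut-leaf: (813 − 814)² / 814 = 0.0012
  purple-stemmed potato-leaf: (855 − 814)² / 814 = 2.0651
  green-stemmed cut-leaf: (769 − 814)² / 814 = 2.4877
  green-stemmed potato-leaf: (819 − 814)² / 814 = 0.0307
χ² = 0.0012 + 2.0651 + 2.4877 + 0.0307 = 4.5847 ≈ 4.585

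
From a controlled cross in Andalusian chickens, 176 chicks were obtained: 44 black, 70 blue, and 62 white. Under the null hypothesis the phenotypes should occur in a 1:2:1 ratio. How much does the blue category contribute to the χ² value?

Expected counts for N = 176 under a 1:2:1 ratio (total parts = 4):
  black: 176 × 1/4 = 44
  blue: 176 × 2/4 = 88
  white: 176 × 1/4 = 44
Contribution of blue: (70 − 88)² / 88 = 3.6818

3.682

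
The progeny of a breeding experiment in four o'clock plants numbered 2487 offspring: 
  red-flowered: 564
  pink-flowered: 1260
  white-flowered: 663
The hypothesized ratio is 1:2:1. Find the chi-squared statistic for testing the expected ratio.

Expected counts for N = 2487 under a 1:2:1 ratio (total parts = 4):
  red-flowered: 2487 × 1/4 = 621.75
  pink-flowered: 2487 × 2/4 = 1243.5
  white-flowered: 2487 × 1/4 = 621.75
χ² = Σ (O − E)² / E
  red-flowered: (564 − 621.75)² / 621.75 = 5.3640
  pink-flowered: (1260 − 1243.5)² / 1243.5 = 0.2189
  white-flowered: (663 − 621.75)² / 621.75 = 2.7367
χ² = 5.3640 + 0.2189 + 2.7367 = 8.3196 ≈ 8.320

8.320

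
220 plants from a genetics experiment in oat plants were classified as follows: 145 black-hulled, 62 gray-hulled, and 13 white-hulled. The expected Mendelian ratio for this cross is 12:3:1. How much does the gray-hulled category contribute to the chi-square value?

Total ratio parts = 16. Expected numbers out of 220:
  black-hulled: 220 × 12/16 = 165
  gray-hulled: 220 × 3/16 = 41.25
  white-hulled: 220 × 1/16 = 13.75
Contribution of gray-hulled: (62 − 41.25)² / 41.25 = 10.4379

10.438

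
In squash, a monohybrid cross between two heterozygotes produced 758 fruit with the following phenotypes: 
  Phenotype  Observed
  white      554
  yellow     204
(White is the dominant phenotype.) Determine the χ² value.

1.479

For a monohybrid cross between heterozygotes with complete dominance, the expected phenotypic ratio is 3:1.
The 3:1 ratio has 4 parts, so with N = 758 the expected counts are:
  white: 758 × 3/4 = 568.5
  yellow: 758 × 1/4 = 189.5
χ² = Σ (O − E)² / E
  white: (554 − 568.5)² / 568.5 = 0.3698
  yellow: (204 − 189.5)² / 189.5 = 1.1095
χ² = 0.3698 + 1.1095 = 1.4793 ≈ 1.479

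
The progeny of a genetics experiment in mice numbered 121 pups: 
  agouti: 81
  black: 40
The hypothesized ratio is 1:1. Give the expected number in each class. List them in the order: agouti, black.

The 1:1 ratio has 2 parts, so with N = 121 the expected counts are:
  agouti: 121 × 1/2 = 60.5
  black: 121 × 1/2 = 60.5

60.5, 60.5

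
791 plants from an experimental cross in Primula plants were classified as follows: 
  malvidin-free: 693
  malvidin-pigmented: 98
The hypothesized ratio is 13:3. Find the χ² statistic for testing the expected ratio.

21.006

Expected counts for N = 791 under a 13:3 ratio (total parts = 16):
  malvidin-free: 791 × 13/16 = 642.6875
  malvidin-pigmented: 791 × 3/16 = 148.3125
χ² = Σ (O − E)² / E
  malvidin-free: (693 − 642.6875)² / 642.6875 = 3.9387
  malvidin-pigmented: (98 − 148.3125)² / 148.3125 = 17.0677
χ² = 3.9387 + 17.0677 = 21.0064 ≈ 21.006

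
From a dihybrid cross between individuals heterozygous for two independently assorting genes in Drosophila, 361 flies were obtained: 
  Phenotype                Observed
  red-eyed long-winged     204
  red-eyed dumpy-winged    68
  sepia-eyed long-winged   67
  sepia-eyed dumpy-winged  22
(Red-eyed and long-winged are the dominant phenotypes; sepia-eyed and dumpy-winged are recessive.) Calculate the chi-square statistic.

0.027

A dihybrid F₂ with independent assortment and complete dominance at both loci gives a 9:3:3:1 phenotypic ratio.
Expected counts for N = 361 under a 9:3:3:1 ratio (total parts = 16):
  red-eyed long-winged: 361 × 9/16 = 203.0625
  red-eyed dumpy-winged: 361 × 3/16 = 67.6875
  sepia-eyed long-winged: 361 × 3/16 = 67.6875
  sepia-eyed dumpy-winged: 361 × 1/16 = 22.5625
χ² = Σ (O − E)² / E
  red-eyed long-winged: (204 − 203.0625)² / 203.0625 = 0.0043
  red-eyed dumpy-winged: (68 − 67.6875)² / 67.6875 = 0.0014
  sepia-eyed long-winged: (67 − 67.6875)² / 67.6875 = 0.0070
  sepia-eyed dumpy-winged: (22 − 22.5625)² / 22.5625 = 0.0140
χ² = 0.0043 + 0.0014 + 0.0070 + 0.0140 = 0.0267 ≈ 0.027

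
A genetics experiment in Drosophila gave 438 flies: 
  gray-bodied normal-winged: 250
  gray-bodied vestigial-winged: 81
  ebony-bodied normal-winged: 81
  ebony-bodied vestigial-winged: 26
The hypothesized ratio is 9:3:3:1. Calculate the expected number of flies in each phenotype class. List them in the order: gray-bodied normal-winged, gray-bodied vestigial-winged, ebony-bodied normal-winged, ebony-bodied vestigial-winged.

246.375, 82.125, 82.125, 27.375

The 9:3:3:1 ratio has 16 parts, so with N = 438 the expected counts are:
  gray-bodied normal-winged: 438 × 9/16 = 246.375
  gray-bodied vestigial-winged: 438 × 3/16 = 82.125
  ebony-bodied normal-winged: 438 × 3/16 = 82.125
  ebony-bodied vestigial-winged: 438 × 1/16 = 27.375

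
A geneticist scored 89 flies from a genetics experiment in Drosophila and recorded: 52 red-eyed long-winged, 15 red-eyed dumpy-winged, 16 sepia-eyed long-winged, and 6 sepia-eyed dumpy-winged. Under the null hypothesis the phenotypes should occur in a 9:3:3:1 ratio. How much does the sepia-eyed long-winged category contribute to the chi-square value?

The 9:3:3:1 ratio has 16 parts, so with N = 89 the expected counts are:
  red-eyed long-winged: 89 × 9/16 = 50.0625
  red-eyed dumpy-winged: 89 × 3/16 = 16.6875
  sepia-eyed long-winged: 89 × 3/16 = 16.6875
  sepia-eyed dumpy-winged: 89 × 1/16 = 5.5625
Contribution of sepia-eyed long-winged: (16 − 16.6875)² / 16.6875 = 0.0283

0.028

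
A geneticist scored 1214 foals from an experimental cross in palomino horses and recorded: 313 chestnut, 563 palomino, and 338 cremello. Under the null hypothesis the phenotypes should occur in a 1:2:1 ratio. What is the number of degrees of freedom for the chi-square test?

2

A goodness-of-fit test with 3 phenotype classes has df = 3 − 1 = 2.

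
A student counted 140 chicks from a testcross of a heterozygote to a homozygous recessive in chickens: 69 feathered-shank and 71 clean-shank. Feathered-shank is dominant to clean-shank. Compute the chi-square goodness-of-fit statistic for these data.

A testcross of a heterozygote (Aa × aa) gives a 1:1 phenotypic ratio.
Total ratio parts = 2. Expected numbers out of 140:
  feathered-shank: 140 × 1/2 = 70
  clean-shank: 140 × 1/2 = 70
χ² = Σ (O − E)² / E
  feathered-shank: (69 − 70)² / 70 = 0.0143
  clean-shank: (71 − 70)² / 70 = 0.0143
χ² = 0.0143 + 0.0143 = 0.0286 ≈ 0.029

0.029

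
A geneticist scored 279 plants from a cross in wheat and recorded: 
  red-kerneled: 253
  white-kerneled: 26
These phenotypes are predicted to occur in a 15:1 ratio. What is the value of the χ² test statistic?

Total ratio parts = 16. Expected numbers out of 279:
  red-kerneled: 279 × 15/16 = 261.5625
  white-kerneled: 279 × 1/16 = 17.4375
χ² = Σ (O − E)² / E
  red-kerneled: (253 − 261.5625)² / 261.5625 = 0.2803
  white-kerneled: (26 − 17.4375)² / 17.4375 = 4.2045
χ² = 0.2803 + 4.2045 = 4.4848 ≈ 4.485

4.485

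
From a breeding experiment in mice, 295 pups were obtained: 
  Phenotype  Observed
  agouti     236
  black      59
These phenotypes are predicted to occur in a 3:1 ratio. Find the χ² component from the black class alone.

Total ratio parts = 4. Expected numbers out of 295:
  agouti: 295 × 3/4 = 221.25
  black: 295 × 1/4 = 73.75
Contribution of black: (59 − 73.75)² / 73.75 = 2.9500

2.950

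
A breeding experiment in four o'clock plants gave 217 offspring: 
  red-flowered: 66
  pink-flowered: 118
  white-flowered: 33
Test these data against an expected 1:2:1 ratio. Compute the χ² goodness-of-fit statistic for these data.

Expected counts for N = 217 under a 1:2:1 ratio (total parts = 4):
  red-flowered: 217 × 1/4 = 54.25
  pink-flowered: 217 × 2/4 = 108.5
  white-flowered: 217 × 1/4 = 54.25
χ² = Σ (O − E)² / E
  red-flowered: (66 − 54.25)² / 54.25 = 2.5449
  pink-flowered: (118 − 108.5)² / 108.5 = 0.8318
  white-flowered: (33 − 54.25)² / 54.25 = 8.3237
χ² = 2.5449 + 0.8318 + 8.3237 = 11.7004 ≈ 11.700

11.700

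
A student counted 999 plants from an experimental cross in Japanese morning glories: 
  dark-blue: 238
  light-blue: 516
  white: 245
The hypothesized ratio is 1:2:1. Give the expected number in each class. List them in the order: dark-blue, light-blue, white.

249.75, 499.5, 249.75

The 1:2:1 ratio has 4 parts, so with N = 999 the expected counts are:
  dark-blue: 999 × 1/4 = 249.75
  light-blue: 999 × 2/4 = 499.5
  white: 999 × 1/4 = 249.75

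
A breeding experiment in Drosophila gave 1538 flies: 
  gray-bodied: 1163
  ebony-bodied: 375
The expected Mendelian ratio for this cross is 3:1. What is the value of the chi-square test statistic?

Under the 3:1 hypothesis (Σ ratio = 4, N = 1538):
  gray-bodied: 1538 × 3/4 = 1153.5
  ebony-bodied: 1538 × 1/4 = 384.5
χ² = Σ (O − E)² / E
  gray-bodied: (1163 − 1153.5)² / 1153.5 = 0.0782
  ebony-bodied: (375 − 384.5)² / 384.5 = 0.2347
χ² = 0.0782 + 0.2347 = 0.3129 ≈ 0.313

0.313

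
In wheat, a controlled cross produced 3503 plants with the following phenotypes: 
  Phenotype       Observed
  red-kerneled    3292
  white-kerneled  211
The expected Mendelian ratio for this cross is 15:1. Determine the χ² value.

Expected counts for N = 3503 under a 15:1 ratio (total parts = 16):
  red-kerneled: 3503 × 15/16 = 3284.0625
  white-kerneled: 3503 × 1/16 = 218.9375
χ² = Σ (O − E)² / E
  red-kerneled: (3292 − 3284.0625)² / 3284.0625 = 0.0192
  white-kerneled: (211 − 218.9375)² / 218.9375 = 0.2878
χ² = 0.0192 + 0.2878 = 0.307

0.307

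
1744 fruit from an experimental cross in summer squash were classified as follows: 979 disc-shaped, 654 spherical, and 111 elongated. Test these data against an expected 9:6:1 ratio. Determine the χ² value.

Total ratio parts = 16. Expected numbers out of 1744:
  disc-shaped: 1744 × 9/16 = 981
  spherical: 1744 × 6/16 = 654
  elongated: 1744 × 1/16 = 109
χ² = Σ (O − E)² / E
  disc-shaped: (979 − 981)² / 981 = 0.0041
  spherical: (654 − 654)² / 654 = 0.0000
  elongated: (111 − 109)² / 109 = 0.0367
χ² = 0.0041 + 0.0000 + 0.0367 = 0.0408 ≈ 0.041

0.041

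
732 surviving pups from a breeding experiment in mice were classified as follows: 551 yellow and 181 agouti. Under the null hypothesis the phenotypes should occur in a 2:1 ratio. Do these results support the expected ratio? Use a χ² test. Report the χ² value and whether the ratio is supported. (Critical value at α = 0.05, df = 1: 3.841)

24.400; not consistent

Under the 2:1 hypothesis (Σ ratio = 3, N = 732):
  yellow: 732 × 2/3 = 488
  agouti: 732 × 1/3 = 244
χ² = Σ (O − E)² / E
  yellow: (551 − 488)² / 488 = 8.1332
  agouti: (181 − 244)² / 244 = 16.2664
χ² = 8.1332 + 16.2664 = 24.3996 ≈ 24.400
Degrees of freedom = 2 − 1 = 1; critical value at α = 0.05 is 3.841.
Since 24.400 > 3.841, we reject the null hypothesis — the data do not fit the 2:1 ratio.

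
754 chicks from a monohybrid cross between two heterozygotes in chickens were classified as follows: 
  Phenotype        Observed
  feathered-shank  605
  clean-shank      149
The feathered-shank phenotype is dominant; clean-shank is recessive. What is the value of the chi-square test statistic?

For a monohybrid cross between heterozygotes with complete dominance, the expected phenotypic ratio is 3:1.
Total ratio parts = 4. Expected numbers out of 754:
  feathered-shank: 754 × 3/4 = 565.5
  clean-shank: 754 × 1/4 = 188.5
χ² = Σ (O − E)² / E
  feathered-shank: (605 − 565.5)² / 565.5 = 2.7591
  clean-shank: (149 − 188.5)² / 188.5 = 8.2772
χ² = 2.7591 + 8.2772 = 11.0363 ≈ 11.036

11.036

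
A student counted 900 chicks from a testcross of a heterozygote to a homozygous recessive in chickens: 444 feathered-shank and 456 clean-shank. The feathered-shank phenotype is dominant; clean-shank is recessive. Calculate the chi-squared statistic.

0.160

A testcross of a heterozygote (Aa × aa) gives a 1:1 phenotypic ratio.
Expected counts for N = 900 under a 1:1 ratio (total parts = 2):
  feathered-shank: 900 × 1/2 = 450
  clean-shank: 900 × 1/2 = 450
χ² = Σ (O − E)² / E
  feathered-shank: (444 − 450)² / 450 = 0.0800
  clean-shank: (456 − 450)² / 450 = 0.0800
χ² = 0.0800 + 0.0800 = 0.160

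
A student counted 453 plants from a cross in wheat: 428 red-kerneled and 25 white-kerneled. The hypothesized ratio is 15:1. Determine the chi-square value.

Expected counts for N = 453 under a 15:1 ratio (total parts = 16):
  red-kerneled: 453 × 15/16 = 424.6875
  white-kerneled: 453 × 1/16 = 28.3125
χ² = Σ (O − E)² / E
  red-kerneled: (428 − 424.6875)² / 424.6875 = 0.0258
  white-kerneled: (25 − 28.3125)² / 28.3125 = 0.3876
χ² = 0.0258 + 0.3876 = 0.4134 ≈ 0.413

0.413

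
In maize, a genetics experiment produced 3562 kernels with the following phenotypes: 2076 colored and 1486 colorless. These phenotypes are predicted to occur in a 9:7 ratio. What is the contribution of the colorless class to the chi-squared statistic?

3.361

Expected counts for N = 3562 under a 9:7 ratio (total parts = 16):
  colored: 3562 × 9/16 = 2003.625
  colorless: 3562 × 7/16 = 1558.375
Contribution of colorless: (1486 − 1558.375)² / 1558.375 = 3.3613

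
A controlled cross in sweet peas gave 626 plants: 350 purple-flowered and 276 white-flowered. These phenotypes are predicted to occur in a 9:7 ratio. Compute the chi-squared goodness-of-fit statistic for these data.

0.029

Total ratio parts = 16. Expected numbers out of 626:
  purple-flowered: 626 × 9/16 = 352.125
  white-flowered: 626 × 7/16 = 273.875
χ² = Σ (O − E)² / E
  purple-flowered: (350 − 352.125)² / 352.125 = 0.0128
  white-flowered: (276 − 273.875)² / 273.875 = 0.0165
χ² = 0.0128 + 0.0165 = 0.0293 ≈ 0.029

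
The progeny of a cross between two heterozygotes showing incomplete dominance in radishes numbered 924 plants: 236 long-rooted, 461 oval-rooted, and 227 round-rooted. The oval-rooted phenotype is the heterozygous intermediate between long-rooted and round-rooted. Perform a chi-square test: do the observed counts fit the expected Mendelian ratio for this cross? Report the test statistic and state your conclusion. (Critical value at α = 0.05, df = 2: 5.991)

0.180; consistent

With incomplete dominance, a heterozygote × heterozygote cross gives a 1:2:1 phenotypic ratio.
Total ratio parts = 4. Expected numbers out of 924:
  long-rooted: 924 × 1/4 = 231
  oval-rooted: 924 × 2/4 = 462
  round-rooted: 924 × 1/4 = 231
χ² = Σ (O − E)² / E
  long-rooted: (236 − 231)² / 231 = 0.1082
  oval-rooted: (461 − 462)² / 462 = 0.0022
  round-rooted: (227 − 231)² / 231 = 0.0693
χ² = 0.1082 + 0.0022 + 0.0693 = 0.1797 ≈ 0.180
Degrees of freedom = 3 − 1 = 2; critical value at α = 0.05 is 5.991.
Since 0.180 < 5.991, we fail to reject the null hypothesis — the data are consistent with the 1:2:1 ratio.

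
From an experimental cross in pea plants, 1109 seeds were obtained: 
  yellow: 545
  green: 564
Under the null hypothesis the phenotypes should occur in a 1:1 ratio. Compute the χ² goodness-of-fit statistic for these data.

0.326

Under the 1:1 hypothesis (Σ ratio = 2, N = 1109):
  yellow: 1109 × 1/2 = 554.5
  green: 1109 × 1/2 = 554.5
χ² = Σ (O − E)² / E
  yellow: (545 − 554.5)² / 554.5 = 0.1628
  green: (564 − 554.5)² / 554.5 = 0.1628
χ² = 0.1628 + 0.1628 = 0.3256 ≈ 0.326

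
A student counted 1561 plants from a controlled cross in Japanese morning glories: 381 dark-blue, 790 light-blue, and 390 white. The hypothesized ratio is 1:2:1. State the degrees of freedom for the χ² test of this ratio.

2

A goodness-of-fit test with 3 phenotype classes has df = 3 − 1 = 2.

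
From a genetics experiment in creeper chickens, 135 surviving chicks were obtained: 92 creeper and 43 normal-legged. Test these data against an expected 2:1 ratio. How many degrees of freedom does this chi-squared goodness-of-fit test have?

1

A goodness-of-fit test with 2 phenotype classes has df = 2 − 1 = 1.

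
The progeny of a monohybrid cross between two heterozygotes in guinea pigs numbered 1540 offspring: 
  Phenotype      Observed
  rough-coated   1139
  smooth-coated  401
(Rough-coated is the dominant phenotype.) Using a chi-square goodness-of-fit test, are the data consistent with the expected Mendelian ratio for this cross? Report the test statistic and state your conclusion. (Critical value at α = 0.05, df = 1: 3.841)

For a monohybrid cross between heterozygotes with complete dominance, the expected phenotypic ratio is 3:1.
Under the 3:1 hypothesis (Σ ratio = 4, N = 1540):
  rough-coated: 1540 × 3/4 = 1155
  smooth-coated: 1540 × 1/4 = 385
χ² = Σ (O − E)² / E
  rough-coated: (1139 − 1155)² / 1155 = 0.2216
  smooth-coated: (401 − 385)² / 385 = 0.6649
χ² = 0.2216 + 0.6649 = 0.8865 ≈ 0.887
Degrees of freedom = 2 − 1 = 1; critical value at α = 0.05 is 3.841.
Since 0.887 < 3.841, we fail to reject the null hypothesis — the data are consistent with the 3:1 ratio.

0.887; consistent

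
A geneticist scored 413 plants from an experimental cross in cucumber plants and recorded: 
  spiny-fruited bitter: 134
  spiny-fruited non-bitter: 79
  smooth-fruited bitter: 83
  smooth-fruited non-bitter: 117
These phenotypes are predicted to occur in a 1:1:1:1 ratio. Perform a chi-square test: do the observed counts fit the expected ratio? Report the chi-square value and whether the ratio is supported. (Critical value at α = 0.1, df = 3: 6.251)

20.656; not consistent

Expected counts for N = 413 under a 1:1:1:1 ratio (total parts = 4):
  spiny-fruited bitter: 413 × 1/4 = 103.25
  spiny-fruited non-bitter: 413 × 1/4 = 103.25
  smooth-fruited bitter: 413 × 1/4 = 103.25
  smooth-fruited non-bitter: 413 × 1/4 = 103.25
χ² = Σ (O − E)² / E
  spiny-fruited bitter: (134 − 103.25)² / 103.25 = 9.1580
  spiny-fruited non-bitter: (79 − 103.25)² / 103.25 = 5.6955
  smooth-fruited bitter: (83 − 103.25)² / 103.25 = 3.9715
  smooth-fruited non-bitter: (117 − 103.25)² / 103.25 = 1.8311
χ² = 9.1580 + 5.6955 + 3.9715 + 1.8311 = 20.6561 ≈ 20.656
Degrees of freedom = 4 − 1 = 3; critical value at α = 0.1 is 6.251.
Since 20.656 > 6.251, we reject the null hypothesis — the data do not fit the 1:1:1:1 ratio.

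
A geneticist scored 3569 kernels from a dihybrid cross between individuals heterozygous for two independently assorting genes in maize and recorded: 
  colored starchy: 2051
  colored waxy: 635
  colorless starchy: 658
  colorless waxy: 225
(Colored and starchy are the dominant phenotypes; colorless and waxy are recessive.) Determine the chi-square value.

2.890

A dihybrid F₂ with independent assortment and complete dominance at both loci gives a 9:3:3:1 phenotypic ratio.
Expected counts for N = 3569 under a 9:3:3:1 ratio (total parts = 16):
  colored starchy: 3569 × 9/16 = 2007.5625
  colored waxy: 3569 × 3/16 = 669.1875
  colorless starchy: 3569 × 3/16 = 669.1875
  colorless waxy: 3569 × 1/16 = 223.0625
χ² = Σ (O − E)² / E
  colored starchy: (2051 − 2007.5625)² / 2007.5625 = 0.9399
  colored waxy: (635 − 669.1875)² / 669.1875 = 1.7466
  colorless starchy: (658 − 669.1875)² / 669.1875 = 0.1870
  colorless waxy: (225 − 223.0625)² / 223.0625 = 0.0168
χ² = 0.9399 + 1.7466 + 0.1870 + 0.0168 = 2.8903 ≈ 2.890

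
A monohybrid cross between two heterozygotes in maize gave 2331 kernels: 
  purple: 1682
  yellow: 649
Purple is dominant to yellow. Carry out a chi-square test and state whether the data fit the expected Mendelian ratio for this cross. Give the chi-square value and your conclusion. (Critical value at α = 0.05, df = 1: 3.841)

10.042; not consistent

For a monohybrid cross between heterozygotes with complete dominance, the expected phenotypic ratio is 3:1.
The 3:1 ratio has 4 parts, so with N = 2331 the expected counts are:
  purple: 2331 × 3/4 = 1748.25
  yellow: 2331 × 1/4 = 582.75
χ² = Σ (O − E)² / E
  purple: (1682 − 1748.25)² / 1748.25 = 2.5105
  yellow: (649 − 582.75)² / 582.75 = 7.5316
χ² = 2.5105 + 7.5316 = 10.0421 ≈ 10.042
Degrees of freedom = 2 − 1 = 1; critical value at α = 0.05 is 3.841.
Since 10.042 > 3.841, we reject the null hypothesis — the data do not fit the 3:1 ratio.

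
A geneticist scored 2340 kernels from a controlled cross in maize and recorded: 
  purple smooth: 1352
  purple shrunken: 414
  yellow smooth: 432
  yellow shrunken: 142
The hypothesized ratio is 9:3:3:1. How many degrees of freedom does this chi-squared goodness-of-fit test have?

3

A goodness-of-fit test with 4 phenotype classes has df = 4 − 1 = 3.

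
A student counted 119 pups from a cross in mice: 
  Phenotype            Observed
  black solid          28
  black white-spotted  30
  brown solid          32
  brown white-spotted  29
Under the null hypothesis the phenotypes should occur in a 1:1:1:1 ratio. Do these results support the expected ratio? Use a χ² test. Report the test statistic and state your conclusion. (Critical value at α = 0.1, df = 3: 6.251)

0.294; consistent

Expected counts for N = 119 under a 1:1:1:1 ratio (total parts = 4):
  black solid: 119 × 1/4 = 29.75
  black white-spotted: 119 × 1/4 = 29.75
  brown solid: 119 × 1/4 = 29.75
  brown white-spotted: 119 × 1/4 = 29.75
χ² = Σ (O − E)² / E
  black solid: (28 − 29.75)² / 29.75 = 0.1029
  black white-spotted: (30 − 29.75)² / 29.75 = 0.0021
  brown solid: (32 − 29.75)² / 29.75 = 0.1702
  brown white-spotted: (29 − 29.75)² / 29.75 = 0.0189
χ² = 0.1029 + 0.0021 + 0.1702 + 0.0189 = 0.2941 ≈ 0.294
Degrees of freedom = 4 − 1 = 3; critical value at α = 0.1 is 6.251.
Since 0.294 < 6.251, we fail to reject the null hypothesis — the data are consistent with the 1:1:1:1 ratio.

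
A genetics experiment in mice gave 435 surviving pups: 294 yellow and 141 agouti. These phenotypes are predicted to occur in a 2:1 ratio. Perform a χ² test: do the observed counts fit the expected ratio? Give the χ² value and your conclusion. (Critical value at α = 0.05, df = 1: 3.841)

Total ratio parts = 3. Expected numbers out of 435:
  yellow: 435 × 2/3 = 290
  agouti: 435 × 1/3 = 145
χ² = Σ (O − E)² / E
  yellow: (294 − 290)² / 290 = 0.0552
  agouti: (141 − 145)² / 145 = 0.1103
χ² = 0.0552 + 0.1103 = 0.1655 ≈ 0.166
Degrees of freedom = 2 − 1 = 1; critical value at α = 0.05 is 3.841.
Since 0.166 < 3.841, we fail to reject the null hypothesis — the data are consistent with the 2:1 ratio.

0.166; consistent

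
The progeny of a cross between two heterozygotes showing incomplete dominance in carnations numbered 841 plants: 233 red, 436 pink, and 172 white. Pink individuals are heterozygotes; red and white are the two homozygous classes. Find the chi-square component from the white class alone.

With incomplete dominance, a heterozygote × heterozygote cross gives a 1:2:1 phenotypic ratio.
Under the 1:2:1 hypothesis (Σ ratio = 4, N = 841):
  red: 841 × 1/4 = 210.25
  pink: 841 × 2/4 = 420.5
  white: 841 × 1/4 = 210.25
Contribution of white: (172 − 210.25)² / 210.25 = 6.9587

6.959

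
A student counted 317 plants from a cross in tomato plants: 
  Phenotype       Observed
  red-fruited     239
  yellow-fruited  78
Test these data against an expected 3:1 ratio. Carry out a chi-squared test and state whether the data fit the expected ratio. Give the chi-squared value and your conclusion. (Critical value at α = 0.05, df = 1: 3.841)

The 3:1 ratio has 4 parts, so with N = 317 the expected counts are:
  red-fruited: 317 × 3/4 = 237.75
  yellow-fruited: 317 × 1/4 = 79.25
χ² = Σ (O − E)² / E
  red-fruited: (239 − 237.75)² / 237.75 = 0.0066
  yellow-fruited: (78 − 79.25)² / 79.25 = 0.0197
χ² = 0.0066 + 0.0197 = 0.0263 ≈ 0.026
Degrees of freedom = 2 − 1 = 1; critical value at α = 0.05 is 3.841.
Since 0.026 < 3.841, we fail to reject the null hypothesis — the data are consistent with the 3:1 ratio.

0.026; consistent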